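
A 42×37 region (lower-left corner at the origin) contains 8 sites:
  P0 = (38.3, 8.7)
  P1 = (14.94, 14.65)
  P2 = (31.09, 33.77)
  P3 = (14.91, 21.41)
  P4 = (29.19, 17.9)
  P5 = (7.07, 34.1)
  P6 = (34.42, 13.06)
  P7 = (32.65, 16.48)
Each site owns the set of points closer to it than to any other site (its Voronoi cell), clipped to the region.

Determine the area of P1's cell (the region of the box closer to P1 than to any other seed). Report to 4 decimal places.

1. box [0,42]×[0,37]: [(0, 0) (42, 0) (42, 37) (0, 37)]
2. ⊥bis P1·P0 via (26.62,11.675): [(0, 0) (23.6463, 0) (33.0705, 37) (0, 37)]  |A|=1049.2604
3. ⊥bis P1·P2 via (23.015,24.21): [(0, 0) (23.6463, 0) (28.6092, 19.4848) (7.8729, 37) (0, 37)]  |A|=828.5894
4. ⊥bis P1·P3 via (14.925,18.03): [(0, 17.9638) (0, 0) (23.6463, 0) (28.2537, 18.0892)]  |A|=467.6423
5. ⊥bis P1·P4 via (22.065,16.275): [(21.6579, 18.0599) (0, 17.9638) (0, 0) (23.6463, 0) (24.7703, 4.4131)]  |A|=422.591
6. ⊥bis P1·P5 via (11.005,24.375): [(21.6579, 18.0599) (0, 17.9638) (0, 0) (23.6463, 0) (24.7703, 4.4131)]  |A|=422.591
7. ⊥bis P1·P6 via (24.68,13.855): [(24.1363, 7.1933) (21.6579, 18.0599) (0, 17.9638) (0, 0) (23.5491, 0)]  |A|=419.2799
8. ⊥bis P1·P7 via (23.795,15.565): [(24.1363, 7.1933) (21.6579, 18.0599) (0, 17.9638) (0, 0) (23.5491, 0)]  |A|=419.2799
9. canonical 5-gon: [(24.1363, 7.1933) (21.6579, 18.0599) (0, 17.9638) (0, 0) (23.5491, 0)]
10. shoelace: 419.2799

Area of P1's cell: 419.2799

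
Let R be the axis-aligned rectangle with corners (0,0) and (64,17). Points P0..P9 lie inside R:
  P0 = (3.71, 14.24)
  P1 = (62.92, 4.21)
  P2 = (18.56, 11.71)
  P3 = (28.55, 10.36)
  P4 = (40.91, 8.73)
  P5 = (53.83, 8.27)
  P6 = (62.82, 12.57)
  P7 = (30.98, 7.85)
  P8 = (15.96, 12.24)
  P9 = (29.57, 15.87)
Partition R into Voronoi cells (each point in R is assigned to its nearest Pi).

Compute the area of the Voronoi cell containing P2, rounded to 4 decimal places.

Area of P2's cell: 110.6980

1. box [0,64]×[0,17]: [(0, 0) (64, 0) (64, 17) (0, 17)]
2. ⊥bis P2·P0 via (11.135,12.975): [(8.9244, 0) (64, 0) (64, 17) (11.8207, 17)]  |A|=911.6659
3. ⊥bis P2·P1 via (40.74,7.96): [(8.9244, 0) (39.3942, 0) (42.2684, 17) (11.8207, 17)]  |A|=517.798
4. ⊥bis P2·P3 via (23.555,11.035): [(8.9244, 0) (22.0638, 0) (24.3611, 17) (11.8207, 17)]  |A|=218.2773
5. ⊥bis P2·P4 via (29.735,10.22): [(8.9244, 0) (22.0638, 0) (24.3611, 17) (11.8207, 17)]  |A|=218.2773
6. ⊥bis P2·P5 via (36.195,9.99): [(8.9244, 0) (22.0638, 0) (24.3611, 17) (11.8207, 17)]  |A|=218.2773
7. ⊥bis P2·P6 via (40.69,12.14): [(8.9244, 0) (22.0638, 0) (24.3611, 17) (11.8207, 17)]  |A|=218.2773
8. ⊥bis P2·P7 via (24.77,9.78): [(8.9244, 0) (21.7305, 0) (22.3202, 1.8975) (24.3611, 17) (11.8207, 17)]  |A|=217.9611
9. ⊥bis P2·P8 via (17.26,11.975): [(14.8189, 0) (21.7305, 0) (22.3202, 1.8975) (24.3611, 17) (18.2843, 17)]  |A|=112.9173
10. ⊥bis P2·P9 via (24.065,13.79): [(14.8189, 0) (21.7305, 0) (22.3202, 1.8975) (23.9636, 14.0584) (22.8521, 17) (18.2843, 17)]  |A|=110.698
11. canonical 6-gon: [(14.8189, 0) (21.7305, 0) (22.3202, 1.8975) (23.9636, 14.0584) (22.8521, 17) (18.2843, 17)]
12. shoelace: 110.698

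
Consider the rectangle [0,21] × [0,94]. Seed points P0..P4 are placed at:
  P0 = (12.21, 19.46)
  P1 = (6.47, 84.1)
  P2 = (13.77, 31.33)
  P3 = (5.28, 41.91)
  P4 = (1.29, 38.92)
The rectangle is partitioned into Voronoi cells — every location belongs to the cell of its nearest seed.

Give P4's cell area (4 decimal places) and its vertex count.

Area of P4's cell: 78.3870 (4 vertices)

1. box [0,21]×[0,94]: [(0, 0) (21, 0) (21, 94) (0, 94)]
2. ⊥bis P4·P0 via (6.75,29.19): [(0, 25.4022) (21, 37.1864) (21, 94) (0, 94)]  |A|=1316.8194
3. ⊥bis P4·P1 via (3.88,61.51): [(0, 61.9549) (0, 25.4022) (21, 37.1864) (21, 59.5471)]  |A|=618.5904
4. ⊥bis P4·P2 via (7.53,35.125): [(0, 61.9549) (0, 25.4022) (2.4546, 26.7796) (21, 57.2733) (21, 59.5471)]  |A|=432.3302
5. ⊥bis P4·P3 via (3.285,40.415): [(0, 44.7987) (0, 25.4022) (2.4546, 26.7796) (7.4042, 34.9181)]  |A|=78.387
6. canonical 4-gon: [(0, 44.7987) (0, 25.4022) (2.4546, 26.7796) (7.4042, 34.9181)]
7. shoelace: 78.387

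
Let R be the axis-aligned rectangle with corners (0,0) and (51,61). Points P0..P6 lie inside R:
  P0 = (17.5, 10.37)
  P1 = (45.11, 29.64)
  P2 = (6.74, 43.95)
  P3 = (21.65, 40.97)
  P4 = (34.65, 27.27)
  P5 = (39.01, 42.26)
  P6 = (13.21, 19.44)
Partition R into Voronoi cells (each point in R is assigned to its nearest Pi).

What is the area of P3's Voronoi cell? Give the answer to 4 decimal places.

Area of P3's cell: 445.8882

1. box [0,51]×[0,61]: [(0, 0) (51, 0) (51, 61) (0, 61)]
2. ⊥bis P3·P0 via (19.575,25.67): [(0, 28.3248) (51, 21.4081) (51, 61) (0, 61)]  |A|=1842.8113
3. ⊥bis P3·P1 via (33.38,35.305): [(0, 28.3248) (28.1642, 24.5051) (45.7894, 61) (0, 61)]  |A|=1295.6749
4. ⊥bis P3·P2 via (14.195,42.46): [(11.0698, 26.8235) (28.1642, 24.5051) (45.7894, 61) (17.9005, 61)]  |A|=808.9323
5. ⊥bis P3·P4 via (28.15,34.12): [(11.0698, 26.8235) (19.2863, 25.7092) (36.7479, 42.2786) (45.7894, 61) (17.9005, 61)]  |A|=724.869
6. ⊥bis P3·P5 via (30.33,41.615): [(11.0698, 26.8235) (19.2863, 25.7092) (30.7067, 36.546) (28.8895, 61) (17.9005, 61)]  |A|=487.5999
7. ⊥bis P3·P6 via (17.43,30.205): [(12.1587, 32.2714) (22.0964, 28.3757) (30.7067, 36.546) (28.8895, 61) (17.9005, 61)]  |A|=445.8882
8. canonical 5-gon: [(12.1587, 32.2714) (22.0964, 28.3757) (30.7067, 36.546) (28.8895, 61) (17.9005, 61)]
9. shoelace: 445.8882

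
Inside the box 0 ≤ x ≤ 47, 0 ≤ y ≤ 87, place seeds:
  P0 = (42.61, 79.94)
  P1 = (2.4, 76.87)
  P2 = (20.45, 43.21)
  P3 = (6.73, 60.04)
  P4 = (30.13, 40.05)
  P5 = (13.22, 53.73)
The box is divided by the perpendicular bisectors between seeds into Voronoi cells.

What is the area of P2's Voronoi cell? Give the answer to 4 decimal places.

Area of P2's cell: 903.7841

1. box [0,47]×[0,87]: [(0, 0) (47, 0) (47, 87) (0, 87)]
2. ⊥bis P2·P0 via (31.53,61.575): [(0, 80.5977) (0, 0) (47, 0) (47, 52.2416)]  |A|=3121.7246
3. ⊥bis P2·P1 via (11.425,60.04): [(23.4162, 66.4702) (0, 53.9134) (0, 0) (47, 0) (47, 52.2416)]  |A|=2809.3017
4. ⊥bis P2·P3 via (13.59,51.625): [(28.2344, 63.5633) (0, 40.5463) (0, 0) (47, 0) (47, 52.2416)]  |A|=2556.3099
5. ⊥bis P2·P4 via (25.29,41.63): [(31.7564, 61.4384) (28.2344, 63.5633) (0, 40.5463) (0, 0) (11.7, 0)]  |A|=1073.7475
6. ⊥bis P2·P5 via (16.835,48.47): [(30.6143, 57.94) (0, 36.8999) (0, 0) (11.7, 0)]  |A|=903.7841
7. canonical 4-gon: [(30.6143, 57.94) (0, 36.8999) (0, 0) (11.7, 0)]
8. shoelace: 903.7841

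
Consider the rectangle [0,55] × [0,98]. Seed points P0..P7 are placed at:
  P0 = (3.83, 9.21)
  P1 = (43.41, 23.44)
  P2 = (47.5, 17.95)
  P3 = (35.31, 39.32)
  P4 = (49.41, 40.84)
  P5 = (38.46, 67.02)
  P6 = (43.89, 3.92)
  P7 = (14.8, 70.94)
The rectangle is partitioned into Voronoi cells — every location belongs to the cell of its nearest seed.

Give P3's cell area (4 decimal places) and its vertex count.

Area of P3's cell: 812.5498 (5 vertices)

1. box [0,55]×[0,98]: [(0, 0) (55, 0) (55, 98) (0, 98)]
2. ⊥bis P3·P0 via (19.57,24.265): [(0, 44.7254) (42.779, 0) (55, 0) (55, 98) (0, 98)]  |A|=4433.3455
3. ⊥bis P3·P1 via (39.36,31.38): [(0, 44.7254) (21.4853, 22.2626) (55, 39.3576) (55, 98) (0, 98)]  |A|=3637.7814
4. ⊥bis P3·P2 via (41.405,28.635): [(0, 44.7254) (21.4853, 22.2626) (55, 39.3576) (55, 98) (0, 98)]  |A|=3637.7814
5. ⊥bis P3·P4 via (42.36,40.08): [(0, 44.7254) (21.4853, 22.2626) (43.0926, 33.2839) (36.1161, 98) (0, 98)]  |A|=2677.5982
6. ⊥bis P3·P5 via (36.885,53.17): [(0, 57.3645) (0, 44.7254) (21.4853, 22.2626) (43.0926, 33.2839) (40.9993, 52.7021)]  |A|=1026.5922
7. ⊥bis P3·P6 via (39.6,21.62): [(0, 57.3645) (0, 44.7254) (21.4853, 22.2626) (43.0926, 33.2839) (40.9993, 52.7021)]  |A|=1026.5922
8. ⊥bis P3·P7 via (25.055,55.13): [(24.2487, 54.607) (3.4514, 41.117) (21.4853, 22.2626) (43.0926, 33.2839) (40.9993, 52.7021)]  |A|=812.5498
9. canonical 5-gon: [(24.2487, 54.607) (3.4514, 41.117) (21.4853, 22.2626) (43.0926, 33.2839) (40.9993, 52.7021)]
10. shoelace: 812.5498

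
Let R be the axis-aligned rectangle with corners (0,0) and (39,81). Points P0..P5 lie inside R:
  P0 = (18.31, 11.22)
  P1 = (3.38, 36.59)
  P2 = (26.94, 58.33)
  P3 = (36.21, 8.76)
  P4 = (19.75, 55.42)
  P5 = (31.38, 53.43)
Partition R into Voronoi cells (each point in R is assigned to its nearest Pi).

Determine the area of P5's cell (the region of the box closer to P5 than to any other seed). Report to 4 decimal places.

1. box [0,39]×[0,81]: [(0, 0) (39, 0) (39, 81) (0, 81)]
2. ⊥bis P5·P0 via (24.845,32.325): [(0, 40.0181) (39, 27.942) (39, 81) (0, 81)]  |A|=1833.7785
3. ⊥bis P5·P1 via (17.38,45.01): [(0, 73.9079) (25.0467, 32.2626) (39, 27.942) (39, 81) (0, 81)]  |A|=1409.365
4. ⊥bis P5·P2 via (29.16,55.88): [(17.3037, 45.1368) (25.0467, 32.2626) (39, 27.942) (39, 64.7962)]  |A|=472.8917
5. ⊥bis P5·P3 via (33.795,31.095): [(17.3037, 45.1368) (25.0467, 32.2626) (30.1056, 30.6961) (39, 31.6578) (39, 64.7962)]  |A|=456.3669
6. ⊥bis P5·P4 via (25.565,54.425): [(25.2, 52.2917) (22.4979, 36.5004) (25.0467, 32.2626) (30.1056, 30.6961) (39, 31.6578) (39, 64.7962)]  |A|=403.6873
7. canonical 6-gon: [(25.2, 52.2917) (22.4979, 36.5004) (25.0467, 32.2626) (30.1056, 30.6961) (39, 31.6578) (39, 64.7962)]
8. shoelace: 403.6873

Area of P5's cell: 403.6873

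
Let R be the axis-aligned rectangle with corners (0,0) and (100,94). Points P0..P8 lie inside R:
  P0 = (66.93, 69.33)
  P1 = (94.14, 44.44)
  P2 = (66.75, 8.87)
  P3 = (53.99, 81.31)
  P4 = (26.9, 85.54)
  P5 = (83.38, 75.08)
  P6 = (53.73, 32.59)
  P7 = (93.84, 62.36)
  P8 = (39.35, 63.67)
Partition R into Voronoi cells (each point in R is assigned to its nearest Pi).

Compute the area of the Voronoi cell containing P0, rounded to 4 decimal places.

Area of P0's cell: 627.2429

1. box [0,100]×[0,94]: [(0, 0) (100, 0) (100, 94) (0, 94)]
2. ⊥bis P0·P1 via (80.535,56.885): [(0, 0) (28.5002, 0) (100, 78.1643) (100, 94) (0, 94)]  |A|=6605.6318
3. ⊥bis P0·P2 via (66.84,39.1): [(0, 39.299) (64.2734, 39.1076) (100, 78.1643) (100, 94) (0, 94)]  |A|=4785.4047
4. ⊥bis P0·P3 via (60.46,75.32): [(27.0368, 39.2185) (64.2734, 39.1076) (100, 78.1643) (100, 94) (77.7542, 94)]  |A|=1916.1895
5. ⊥bis P0·P4 via (46.915,77.435): [(34.8621, 47.6709) (31.4341, 39.2054) (64.2734, 39.1076) (100, 78.1643) (100, 94) (77.7542, 94)]  |A|=1897.5547
6. ⊥bis P0·P5 via (75.155,72.205): [(70.337, 85.9885) (34.8621, 47.6709) (31.4341, 39.2054) (64.2734, 39.1076) (80.5169, 56.8652)]  |A|=1181.4607
7. ⊥bis P0·P6 via (60.33,50.96): [(70.337, 85.9885) (43.504, 57.0053) (71.458, 46.9619) (80.5169, 56.8652)]  |A|=722.1658
8. ⊥bis P0·P7 via (80.385,65.845): [(79.1052, 60.904) (70.337, 85.9885) (43.504, 57.0053) (71.458, 46.9619) (77.0883, 53.117)]  |A|=712.5965
9. ⊥bis P0·P8 via (53.14,66.5): [(79.1052, 60.904) (70.337, 85.9885) (52.9866, 67.2477) (56.0107, 52.5119) (71.458, 46.9619) (77.0883, 53.117)]  |A|=627.2429
10. canonical 6-gon: [(79.1052, 60.904) (70.337, 85.9885) (52.9866, 67.2477) (56.0107, 52.5119) (71.458, 46.9619) (77.0883, 53.117)]
11. shoelace: 627.2429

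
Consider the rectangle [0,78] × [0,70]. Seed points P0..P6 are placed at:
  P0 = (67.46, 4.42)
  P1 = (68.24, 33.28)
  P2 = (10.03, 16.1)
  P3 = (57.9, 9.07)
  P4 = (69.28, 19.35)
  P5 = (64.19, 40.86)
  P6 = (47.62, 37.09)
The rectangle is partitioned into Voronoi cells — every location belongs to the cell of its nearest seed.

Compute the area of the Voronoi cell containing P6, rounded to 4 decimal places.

Area of P6's cell: 1765.8830

1. box [0,78]×[0,70]: [(0, 0) (78, 0) (78, 70) (0, 70)]
2. ⊥bis P6·P0 via (57.54,20.755): [(0, 0) (23.3633, 0) (78, 33.1801) (78, 70) (0, 70)]  |A|=4553.5757
3. ⊥bis P6·P1 via (57.93,35.185): [(0, 0) (23.3633, 0) (54.976, 19.1979) (64.3628, 70) (0, 70)]  |A|=3783.3072
4. ⊥bis P6·P2 via (28.825,26.595): [(38.5318, 9.2116) (54.976, 19.1979) (64.3628, 70) (4.5879, 70)]  |A|=2187.6416
5. ⊥bis P6·P3 via (52.76,23.08): [(34.5237, 16.3895) (55.9066, 24.2344) (64.3628, 70) (4.5879, 70)]  |A|=2058.414
6. ⊥bis P6·P4 via (58.45,28.22): [(34.5237, 16.3895) (54.8761, 23.8563) (56.1167, 25.3711) (64.3628, 70) (4.5879, 70)]  |A|=2057.868
7. ⊥bis P6·P5 via (55.905,38.975): [(34.5237, 16.3895) (54.8761, 23.8563) (56.1167, 25.3711) (57.4089, 32.3649) (48.8462, 70) (4.5879, 70)]  |A|=1765.883
8. canonical 6-gon: [(34.5237, 16.3895) (54.8761, 23.8563) (56.1167, 25.3711) (57.4089, 32.3649) (48.8462, 70) (4.5879, 70)]
9. shoelace: 1765.883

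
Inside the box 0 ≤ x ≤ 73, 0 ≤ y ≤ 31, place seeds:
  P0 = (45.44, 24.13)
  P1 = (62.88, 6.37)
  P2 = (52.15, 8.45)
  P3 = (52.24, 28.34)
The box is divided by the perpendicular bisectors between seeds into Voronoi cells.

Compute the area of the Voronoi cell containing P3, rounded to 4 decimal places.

1. box [0,73]×[0,31]: [(0, 0) (73, 0) (73, 31) (0, 31)]
2. ⊥bis P3·P0 via (48.84,26.235): [(65.0826, 0) (73, 0) (73, 31) (45.8899, 31)]  |A|=542.9269
3. ⊥bis P3·P1 via (57.56,17.355): [(55.081, 16.1545) (73, 24.8325) (73, 31) (45.8899, 31)]  |A|=256.4893
4. ⊥bis P3·P2 via (52.195,18.395): [(53.6981, 18.3882) (59.6379, 18.3613) (73, 24.8325) (73, 31) (45.8899, 31)]  |A|=249.8739
5. canonical 5-gon: [(53.6981, 18.3882) (59.6379, 18.3613) (73, 24.8325) (73, 31) (45.8899, 31)]
6. shoelace: 249.8739

Area of P3's cell: 249.8739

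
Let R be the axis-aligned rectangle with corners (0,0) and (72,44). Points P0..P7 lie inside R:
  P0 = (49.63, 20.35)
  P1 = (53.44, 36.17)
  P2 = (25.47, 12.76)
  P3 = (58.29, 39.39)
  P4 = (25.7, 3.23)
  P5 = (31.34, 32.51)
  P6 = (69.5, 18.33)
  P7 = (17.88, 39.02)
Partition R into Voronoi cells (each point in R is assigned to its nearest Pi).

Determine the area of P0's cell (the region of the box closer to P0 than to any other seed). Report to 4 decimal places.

1. box [0,72]×[0,44]: [(0, 0) (72, 0) (72, 44) (0, 44)]
2. ⊥bis P0·P1 via (51.535,28.26): [(0, 40.6714) (0, 0) (72, 0) (72, 23.3313)]  |A|=2304.0981
3. ⊥bis P0·P2 via (37.55,16.555): [(32.4271, 32.8618) (42.7508, 0) (72, 0) (72, 23.3313)]  |A|=942.2343
4. ⊥bis P0·P3 via (53.96,29.87): [(64.2126, 25.2068) (32.4271, 32.8618) (42.7508, 0) (72, 0) (72, 21.6648)]  |A|=935.7455
5. ⊥bis P0·P4 via (37.665,11.79): [(64.2126, 25.2068) (32.4271, 32.8618) (40.1289, 8.346) (46.0998, 0) (72, 0) (72, 21.6648)]  |A|=921.7703
6. ⊥bis P0·P5 via (40.485,26.43): [(64.2126, 25.2068) (43.0588, 30.3013) (36.385, 20.2632) (40.1289, 8.346) (46.0998, 0) (72, 0) (72, 21.6648)]  |A|=859.8648
7. ⊥bis P0·P6 via (59.565,19.34): [(60.2582, 26.1591) (43.0588, 30.3013) (36.385, 20.2632) (40.1289, 8.346) (46.0998, 0) (57.5989, 0)]  |A|=541.0178
8. ⊥bis P0·P7 via (33.755,29.685): [(60.2582, 26.1591) (43.0588, 30.3013) (36.385, 20.2632) (40.1289, 8.346) (46.0998, 0) (57.5989, 0)]  |A|=541.0178
9. canonical 6-gon: [(60.2582, 26.1591) (43.0588, 30.3013) (36.385, 20.2632) (40.1289, 8.346) (46.0998, 0) (57.5989, 0)]
10. shoelace: 541.0178

Area of P0's cell: 541.0178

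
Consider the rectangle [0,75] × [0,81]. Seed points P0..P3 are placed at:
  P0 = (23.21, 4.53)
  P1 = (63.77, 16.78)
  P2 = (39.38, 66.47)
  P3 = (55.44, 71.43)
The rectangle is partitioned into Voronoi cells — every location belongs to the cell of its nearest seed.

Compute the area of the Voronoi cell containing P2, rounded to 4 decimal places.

1. box [0,75]×[0,81]: [(0, 0) (75, 0) (75, 81) (0, 81)]
2. ⊥bis P2·P0 via (31.295,35.5): [(0, 43.6698) (75, 24.0904) (75, 81) (0, 81)]  |A|=3533.9904
3. ⊥bis P2·P1 via (51.575,41.625): [(0, 43.6698) (36.3878, 34.1705) (75, 53.123) (75, 81) (0, 81)]  |A|=2973.4845
4. ⊥bis P2·P3 via (47.41,68.95): [(0, 43.6698) (36.3878, 34.1705) (55.2865, 43.4468) (43.6885, 81) (0, 81)]  |A|=2110.7824
5. canonical 5-gon: [(0, 43.6698) (36.3878, 34.1705) (55.2865, 43.4468) (43.6885, 81) (0, 81)]
6. shoelace: 2110.7824

Area of P2's cell: 2110.7824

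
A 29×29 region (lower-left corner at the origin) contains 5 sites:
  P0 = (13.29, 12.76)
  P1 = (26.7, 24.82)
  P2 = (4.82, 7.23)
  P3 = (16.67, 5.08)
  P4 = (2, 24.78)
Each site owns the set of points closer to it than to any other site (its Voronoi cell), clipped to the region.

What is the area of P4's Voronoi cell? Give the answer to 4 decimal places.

1. box [0,29]×[0,29]: [(0, 0) (29, 0) (29, 29) (0, 29)]
2. ⊥bis P4·P0 via (7.645,18.77): [(0, 11.5893) (18.5365, 29) (0, 29)]  |A|=161.3664
3. ⊥bis P4·P1 via (14.35,24.8): [(0, 11.5893) (14.3496, 25.0674) (14.3432, 29) (0, 29)]  |A|=153.1212
4. ⊥bis P4·P2 via (3.41,16.005): [(0, 15.4571) (4.9677, 16.2553) (14.3496, 25.0674) (14.3432, 29) (0, 29)]  |A|=143.5142
5. ⊥bis P4·P3 via (9.335,14.93): [(0, 15.4571) (4.9677, 16.2553) (14.3496, 25.0674) (14.3432, 29) (0, 29)]  |A|=143.5142
6. canonical 5-gon: [(0, 15.4571) (4.9677, 16.2553) (14.3496, 25.0674) (14.3432, 29) (0, 29)]
7. shoelace: 143.5142

Area of P4's cell: 143.5142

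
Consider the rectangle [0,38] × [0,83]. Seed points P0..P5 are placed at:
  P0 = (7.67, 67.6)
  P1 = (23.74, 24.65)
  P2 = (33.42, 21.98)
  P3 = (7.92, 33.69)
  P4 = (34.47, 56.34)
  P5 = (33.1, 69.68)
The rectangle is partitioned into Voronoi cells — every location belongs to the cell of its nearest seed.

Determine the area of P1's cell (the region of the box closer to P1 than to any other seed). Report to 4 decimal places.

Area of P1's cell: 691.7168

1. box [0,38]×[0,83]: [(0, 0) (38, 0) (38, 83) (0, 83)]
2. ⊥bis P1·P0 via (15.705,46.125): [(0, 40.2489) (0, 0) (38, 0) (38, 54.4668)]  |A|=1799.5981
3. ⊥bis P1·P2 via (28.58,23.315): [(37.0773, 54.1216) (0, 40.2489) (0, 0) (22.1491, 0)]  |A|=1345.5313
4. ⊥bis P1·P3 via (15.83,29.17): [(37.0773, 54.1216) (28.1873, 50.7953) (0, 1.4675) (0, 0) (22.1491, 0)]  |A|=798.9593
5. ⊥bis P1·P4 via (29.105,40.495): [(32.9588, 39.1901) (23.4044, 42.4252) (0, 1.4675) (0, 0) (22.1491, 0)]  |A|=691.7168
6. ⊥bis P1·P5 via (28.42,47.165): [(32.9588, 39.1901) (23.4044, 42.4252) (0, 1.4675) (0, 0) (22.1491, 0)]  |A|=691.7168
7. canonical 5-gon: [(32.9588, 39.1901) (23.4044, 42.4252) (0, 1.4675) (0, 0) (22.1491, 0)]
8. shoelace: 691.7168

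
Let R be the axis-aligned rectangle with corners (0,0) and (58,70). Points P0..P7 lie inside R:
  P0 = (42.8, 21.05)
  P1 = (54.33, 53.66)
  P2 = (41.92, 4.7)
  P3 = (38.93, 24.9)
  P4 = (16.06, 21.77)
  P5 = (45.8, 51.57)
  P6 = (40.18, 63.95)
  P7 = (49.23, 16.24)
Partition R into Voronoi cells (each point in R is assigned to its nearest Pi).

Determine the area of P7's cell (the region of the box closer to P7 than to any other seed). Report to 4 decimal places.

1. box [0,58]×[0,70]: [(0, 0) (58, 0) (58, 70) (0, 70)]
2. ⊥bis P7·P0 via (46.015,18.645): [(32.0675, 0) (58, 0) (58, 34.6665)]  |A|=449.4949
3. ⊥bis P7·P1 via (51.78,34.95): [(57.617, 34.1545) (32.0675, 0) (58, 0) (58, 34.1023)]  |A|=449.3869
4. ⊥bis P7·P2 via (45.575,10.47): [(57.617, 34.1545) (41.7243, 12.9092) (58, 2.5994) (58, 34.1023)]  |A|=260.8492
5. ⊥bis P7·P3 via (44.08,20.57): [(57.617, 34.1545) (41.7243, 12.9092) (58, 2.5994) (58, 34.1023)]  |A|=260.8492
6. ⊥bis P7·P4 via (32.645,19.005): [(57.617, 34.1545) (41.7243, 12.9092) (58, 2.5994) (58, 34.1023)]  |A|=260.8492
7. ⊥bis P7·P5 via (47.515,33.905): [(57.617, 34.1545) (41.7243, 12.9092) (58, 2.5994) (58, 34.1023)]  |A|=260.8492
8. ⊥bis P7·P6 via (44.705,40.095): [(57.617, 34.1545) (41.7243, 12.9092) (58, 2.5994) (58, 34.1023)]  |A|=260.8492
9. canonical 4-gon: [(57.617, 34.1545) (41.7243, 12.9092) (58, 2.5994) (58, 34.1023)]
10. shoelace: 260.8492

Area of P7's cell: 260.8492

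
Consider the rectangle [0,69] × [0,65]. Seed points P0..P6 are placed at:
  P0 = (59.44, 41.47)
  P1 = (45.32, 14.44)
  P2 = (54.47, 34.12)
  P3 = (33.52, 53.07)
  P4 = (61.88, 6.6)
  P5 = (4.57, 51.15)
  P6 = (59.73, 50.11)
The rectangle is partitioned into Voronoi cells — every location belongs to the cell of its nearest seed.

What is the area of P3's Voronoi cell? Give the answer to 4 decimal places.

1. box [0,69]×[0,65]: [(0, 0) (69, 0) (69, 65) (0, 65)]
2. ⊥bis P3·P0 via (46.48,47.27): [(0, 0) (25.3252, 0) (54.4147, 65) (0, 65)]  |A|=2591.548
3. ⊥bis P3·P1 via (39.42,33.755): [(0, 21.7137) (40.5918, 34.1129) (54.4147, 65) (0, 65)]  |A|=1718.8903
4. ⊥bis P3·P2 via (43.995,43.595): [(0, 21.7137) (33.4429, 31.9292) (45.6582, 45.4338) (54.4147, 65) (0, 65)]  |A|=1683.9563
5. ⊥bis P3·P4 via (47.7,29.835): [(0, 21.7137) (33.4429, 31.9292) (45.6582, 45.4338) (54.4147, 65) (0, 65)]  |A|=1683.9563
6. ⊥bis P3·P5 via (19.045,52.11): [(20.6427, 28.0193) (33.4429, 31.9292) (45.6582, 45.4338) (54.4147, 65) (18.1901, 65)]  |A|=900.8404
7. ⊥bis P3·P6 via (46.625,51.59): [(20.6427, 28.0193) (33.4429, 31.9292) (45.6582, 45.4338) (46.0214, 46.2453) (48.1394, 65) (18.1901, 65)]  |A|=841.9948
8. canonical 6-gon: [(20.6427, 28.0193) (33.4429, 31.9292) (45.6582, 45.4338) (46.0214, 46.2453) (48.1394, 65) (18.1901, 65)]
9. shoelace: 841.9948

Area of P3's cell: 841.9948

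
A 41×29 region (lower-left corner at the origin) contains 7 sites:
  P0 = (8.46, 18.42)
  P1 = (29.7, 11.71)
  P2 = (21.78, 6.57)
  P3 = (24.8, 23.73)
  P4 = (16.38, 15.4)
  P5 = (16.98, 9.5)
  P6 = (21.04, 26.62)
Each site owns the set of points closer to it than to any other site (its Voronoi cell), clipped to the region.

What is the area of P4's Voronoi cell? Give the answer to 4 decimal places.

1. box [0,41]×[0,29]: [(0, 0) (41, 0) (41, 29) (0, 29)]
2. ⊥bis P4·P0 via (12.42,16.91): [(5.972, 0) (41, 0) (41, 29) (17.0301, 29)]  |A|=855.47
3. ⊥bis P4·P1 via (23.04,13.555): [(5.972, 0) (19.2849, 0) (27.3187, 29) (17.0301, 29)]  |A|=342.2219
4. ⊥bis P4·P2 via (19.08,10.985): [(7.4483, 3.8716) (22.9906, 13.3765) (27.3187, 29) (17.0301, 29)]  |A|=230.1111
5. ⊥bis P4·P3 via (20.59,19.565): [(15.4237, 24.7872) (7.4483, 3.8716) (22.9906, 13.3765) (23.8047, 16.3155)]  |A|=140.3997
6. ⊥bis P4·P5 via (16.68,12.45): [(15.4237, 24.7872) (10.4789, 11.8194) (22.4321, 13.035) (22.9906, 13.3765) (23.8047, 16.3155)]  |A|=94.7412
7. ⊥bis P4·P6 via (18.71,21.01): [(19.4746, 20.6924) (14.6296, 22.7047) (10.4789, 11.8194) (22.4321, 13.035) (22.9906, 13.3765) (23.8047, 16.3155)]  |A|=88.8975
8. canonical 6-gon: [(19.4746, 20.6924) (14.6296, 22.7047) (10.4789, 11.8194) (22.4321, 13.035) (22.9906, 13.3765) (23.8047, 16.3155)]
9. shoelace: 88.8975

Area of P4's cell: 88.8975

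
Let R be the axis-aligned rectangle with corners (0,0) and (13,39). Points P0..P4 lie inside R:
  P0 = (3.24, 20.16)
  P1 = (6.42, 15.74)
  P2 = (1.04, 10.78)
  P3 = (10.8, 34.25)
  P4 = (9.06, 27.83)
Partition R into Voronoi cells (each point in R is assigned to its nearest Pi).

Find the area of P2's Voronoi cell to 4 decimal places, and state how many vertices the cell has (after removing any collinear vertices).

Area of P2's cell: 132.2742 (5 vertices)

1. box [0,13]×[0,39]: [(0, 0) (13, 0) (13, 39) (0, 39)]
2. ⊥bis P2·P0 via (2.14,15.47): [(0, 15.9719) (0, 0) (13, 0) (13, 12.9229)]  |A|=187.8162
3. ⊥bis P2·P1 via (3.73,13.26): [(1.5691, 15.6039) (0, 15.9719) (0, 0) (13, 0) (13, 3.205)]  |A|=132.2742
4. ⊥bis P2·P3 via (5.92,22.515): [(1.5691, 15.6039) (0, 15.9719) (0, 0) (13, 0) (13, 3.205)]  |A|=132.2742
5. ⊥bis P2·P4 via (5.05,19.305): [(1.5691, 15.6039) (0, 15.9719) (0, 0) (13, 0) (13, 3.205)]  |A|=132.2742
6. canonical 5-gon: [(1.5691, 15.6039) (0, 15.9719) (0, 0) (13, 0) (13, 3.205)]
7. shoelace: 132.2742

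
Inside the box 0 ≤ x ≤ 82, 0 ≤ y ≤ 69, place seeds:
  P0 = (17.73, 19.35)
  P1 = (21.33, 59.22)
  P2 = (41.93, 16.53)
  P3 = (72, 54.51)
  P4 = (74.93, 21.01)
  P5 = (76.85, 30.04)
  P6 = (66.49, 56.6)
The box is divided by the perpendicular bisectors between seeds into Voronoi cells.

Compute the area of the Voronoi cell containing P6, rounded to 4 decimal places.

1. box [0,82]×[0,69]: [(0, 0) (82, 0) (82, 69) (0, 69)]
2. ⊥bis P6·P0 via (42.11,37.975): [(71.1208, 0) (82, 0) (82, 69) (18.4086, 69)]  |A|=2569.2349
3. ⊥bis P6·P1 via (43.91,57.91): [(42.708, 37.1922) (71.1208, 0) (82, 0) (82, 69) (44.5534, 69)]  |A|=2153.43
4. ⊥bis P6·P2 via (54.21,36.565): [(43.0679, 43.3943) (82, 19.5317) (82, 69) (44.5534, 69)]  |A|=1442.3753
5. ⊥bis P6·P3 via (69.245,55.555): [(43.0679, 43.3943) (60.5645, 32.6701) (74.3448, 69) (44.5534, 69)]  |A|=773.132
6. ⊥bis P6·P4 via (70.71,38.805): [(43.0679, 43.3943) (56.1779, 35.3588) (62.1188, 36.7676) (74.3448, 69) (44.5534, 69)]  |A|=762.0557
7. ⊥bis P6·P5 via (71.67,43.32): [(43.0679, 43.3943) (54.2653, 36.5311) (63.3772, 40.0853) (74.3448, 69) (44.5534, 69)]  |A|=744.3473
8. canonical 5-gon: [(43.0679, 43.3943) (54.2653, 36.5311) (63.3772, 40.0853) (74.3448, 69) (44.5534, 69)]
9. shoelace: 744.3473

Area of P6's cell: 744.3473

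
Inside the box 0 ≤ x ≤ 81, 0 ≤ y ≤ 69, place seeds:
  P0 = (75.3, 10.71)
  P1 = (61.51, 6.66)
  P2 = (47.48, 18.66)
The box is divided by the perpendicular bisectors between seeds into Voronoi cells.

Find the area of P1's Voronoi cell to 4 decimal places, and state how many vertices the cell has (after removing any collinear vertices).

1. box [0,81]×[0,69]: [(0, 0) (81, 0) (81, 69) (0, 69)]
2. ⊥bis P1·P0 via (68.405,8.685): [(0, 0) (70.9557, 0) (50.691, 69) (0, 69)]  |A|=4196.8122
3. ⊥bis P1·P2 via (54.495,12.66): [(43.6668, 0) (70.9557, 0) (63.9805, 23.7501)]  |A|=324.0579
4. canonical 3-gon: [(43.6668, 0) (70.9557, 0) (63.9805, 23.7501)]
5. shoelace: 324.0579

Area of P1's cell: 324.0579 (3 vertices)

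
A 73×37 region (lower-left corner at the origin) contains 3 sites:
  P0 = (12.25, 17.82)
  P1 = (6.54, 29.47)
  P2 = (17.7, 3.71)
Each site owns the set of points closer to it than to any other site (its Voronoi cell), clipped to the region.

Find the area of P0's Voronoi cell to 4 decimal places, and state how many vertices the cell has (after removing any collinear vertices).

1. box [0,73]×[0,37]: [(0, 0) (73, 0) (73, 37) (0, 37)]
2. ⊥bis P0·P1 via (9.395,23.645): [(0, 19.0402) (0, 0) (73, 0) (73, 37) (36.6429, 37)]  |A|=2371.9508
3. ⊥bis P0·P2 via (14.975,10.765): [(0, 19.0402) (0, 4.9809) (73, 33.1772) (73, 37) (36.6429, 37)]  |A|=979.1801
4. canonical 5-gon: [(0, 19.0402) (0, 4.9809) (73, 33.1772) (73, 37) (36.6429, 37)]
5. shoelace: 979.1801

Area of P0's cell: 979.1801 (5 vertices)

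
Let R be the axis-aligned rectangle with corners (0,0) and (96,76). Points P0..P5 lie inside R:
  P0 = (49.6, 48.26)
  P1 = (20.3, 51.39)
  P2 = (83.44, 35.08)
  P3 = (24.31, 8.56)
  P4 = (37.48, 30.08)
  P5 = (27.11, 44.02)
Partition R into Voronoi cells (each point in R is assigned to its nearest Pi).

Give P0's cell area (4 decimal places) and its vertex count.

1. box [0,96]×[0,76]: [(0, 0) (96, 0) (96, 76) (0, 76)]
2. ⊥bis P0·P1 via (34.95,49.825): [(29.6274, 0) (96, 0) (96, 76) (37.7462, 76)]  |A|=4735.8045
3. ⊥bis P0·P2 via (66.52,41.67): [(29.6274, 0) (50.2904, 0) (79.8908, 76) (37.7462, 76)]  |A|=2386.6907
4. ⊥bis P0·P3 via (36.955,28.41): [(32.9358, 30.9703) (56.505, 15.9561) (79.8908, 76) (37.7462, 76)]  |A|=1832.0316
5. ⊥bis P0·P4 via (43.54,39.17): [(34.4585, 45.2243) (61.0101, 27.5232) (79.8908, 76) (37.7462, 76)]  |A|=1459.1876
6. ⊥bis P0·P5 via (38.355,46.14): [(35.9303, 59.0014) (39.1126, 42.1216) (61.0101, 27.5232) (79.8908, 76) (37.7462, 76)]  |A|=1424.8449
7. canonical 5-gon: [(35.9303, 59.0014) (39.1126, 42.1216) (61.0101, 27.5232) (79.8908, 76) (37.7462, 76)]
8. shoelace: 1424.8449

Area of P0's cell: 1424.8449 (5 vertices)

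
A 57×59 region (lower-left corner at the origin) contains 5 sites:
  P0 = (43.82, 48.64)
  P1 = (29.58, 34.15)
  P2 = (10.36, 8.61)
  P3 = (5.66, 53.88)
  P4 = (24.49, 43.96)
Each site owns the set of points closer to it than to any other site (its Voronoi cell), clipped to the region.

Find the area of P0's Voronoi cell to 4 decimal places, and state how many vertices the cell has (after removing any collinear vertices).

1. box [0,57]×[0,59]: [(0, 0) (57, 0) (57, 59) (0, 59)]
2. ⊥bis P0·P1 via (36.7,41.395): [(57, 21.4452) (57, 59) (18.7859, 59)]  |A|=717.5602
3. ⊥bis P0·P2 via (27.09,28.625): [(57, 21.4452) (57, 59) (18.7859, 59)]  |A|=717.5602
4. ⊥bis P0·P3 via (24.74,51.26): [(24.9685, 52.9241) (57, 21.4452) (57, 59) (25.8028, 59)]  |A|=696.2431
5. ⊥bis P0·P4 via (34.155,46.3): [(34.9187, 43.1455) (57, 21.4452) (57, 59) (31.0802, 59)]  |A|=620.1007
6. canonical 4-gon: [(34.9187, 43.1455) (57, 21.4452) (57, 59) (31.0802, 59)]
7. shoelace: 620.1007

Area of P0's cell: 620.1007 (4 vertices)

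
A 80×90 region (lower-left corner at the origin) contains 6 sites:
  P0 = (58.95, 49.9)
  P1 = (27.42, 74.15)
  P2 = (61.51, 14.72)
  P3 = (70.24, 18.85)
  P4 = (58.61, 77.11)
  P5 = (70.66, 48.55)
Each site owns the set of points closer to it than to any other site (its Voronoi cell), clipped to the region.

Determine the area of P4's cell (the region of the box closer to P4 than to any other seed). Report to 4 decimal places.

Area of P4's cell: 943.7425

1. box [0,80]×[0,90]: [(0, 0) (80, 0) (80, 90) (0, 90)]
2. ⊥bis P4·P0 via (58.78,63.505): [(0, 62.7705) (80, 63.7702) (80, 90) (0, 90)]  |A|=2138.3731
3. ⊥bis P4·P1 via (43.015,75.63): [(44.183, 63.3226) (80, 63.7702) (80, 90) (41.6513, 90)]  |A|=981.2596
4. ⊥bis P4·P2 via (60.06,45.915): [(44.183, 63.3226) (80, 63.7702) (80, 90) (41.6513, 90)]  |A|=981.2596
5. ⊥bis P4·P3 via (64.425,47.98): [(44.183, 63.3226) (80, 63.7702) (80, 90) (41.6513, 90)]  |A|=981.2596
6. ⊥bis P4·P5 via (64.635,62.83): [(44.183, 63.3226) (66.4624, 63.601) (80, 69.3128) (80, 90) (41.6513, 90)]  |A|=943.7425
7. canonical 5-gon: [(44.183, 63.3226) (66.4624, 63.601) (80, 69.3128) (80, 90) (41.6513, 90)]
8. shoelace: 943.7425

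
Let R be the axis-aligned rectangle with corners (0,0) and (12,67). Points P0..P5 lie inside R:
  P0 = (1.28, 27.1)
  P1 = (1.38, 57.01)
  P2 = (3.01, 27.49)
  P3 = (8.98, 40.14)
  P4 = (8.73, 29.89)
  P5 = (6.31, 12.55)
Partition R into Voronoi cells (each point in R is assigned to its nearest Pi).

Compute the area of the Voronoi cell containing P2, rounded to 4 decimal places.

Area of P2's cell: 64.1269

1. box [0,12]×[0,67]: [(0, 0) (12, 0) (12, 67) (0, 67)]
2. ⊥bis P2·P0 via (2.145,27.295): [(0, 36.81) (8.2982, 0) (12, 0) (12, 67) (0, 67)]  |A|=651.2715
3. ⊥bis P2·P1 via (2.195,42.25): [(0, 42.1288) (0, 36.81) (8.2982, 0) (12, 0) (12, 42.7914)]  |A|=356.7927
4. ⊥bis P2·P3 via (5.995,33.815): [(0.0418, 36.6245) (8.2982, 0) (12, 0) (12, 30.981)]  |A|=253.0266
5. ⊥bis P2·P4 via (5.87,28.69): [(3.1579, 35.154) (0.0418, 36.6245) (8.2982, 0) (12, 0) (12, 14.0802)]  |A|=178.3067
6. ⊥bis P2·P5 via (4.66,20.02): [(9.0966, 21) (3.1579, 35.154) (0.0418, 36.6245) (3.8265, 19.8359)]  |A|=64.1269
7. canonical 4-gon: [(9.0966, 21) (3.1579, 35.154) (0.0418, 36.6245) (3.8265, 19.8359)]
8. shoelace: 64.1269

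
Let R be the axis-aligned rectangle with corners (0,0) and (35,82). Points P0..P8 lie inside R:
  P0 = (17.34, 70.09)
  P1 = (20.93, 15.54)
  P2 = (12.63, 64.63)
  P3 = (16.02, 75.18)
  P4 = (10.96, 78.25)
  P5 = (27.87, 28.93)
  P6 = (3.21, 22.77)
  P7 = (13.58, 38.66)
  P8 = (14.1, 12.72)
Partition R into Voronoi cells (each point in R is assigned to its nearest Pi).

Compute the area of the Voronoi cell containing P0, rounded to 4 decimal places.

1. box [0,35]×[0,82]: [(0, 0) (35, 0) (35, 82) (0, 82)]
2. ⊥bis P0·P1 via (19.135,42.815): [(0, 41.5557) (35, 43.8591) (35, 82) (0, 82)]  |A|=1375.241
3. ⊥bis P0·P2 via (14.985,67.36): [(0, 80.2866) (35, 50.0943) (35, 82) (0, 82)]  |A|=588.3337
4. ⊥bis P0·P3 via (16.68,72.635): [(10.6752, 71.0778) (35, 50.0943) (35, 77.386)]  |A|=331.9316
5. ⊥bis P0·P4 via (14.15,74.17): [(10.6752, 71.0778) (35, 50.0943) (35, 77.386)]  |A|=331.9316
6. ⊥bis P0·P5 via (22.605,49.51): [(10.6752, 71.0778) (32.6873, 52.0894) (35, 52.681) (35, 77.386)]  |A|=328.9404
7. ⊥bis P0·P6 via (10.275,46.43): [(10.6752, 71.0778) (32.6873, 52.0894) (35, 52.681) (35, 77.386)]  |A|=328.9404
8. ⊥bis P0·P7 via (15.46,54.375): [(10.6752, 71.0778) (32.3848, 52.3503) (33.2858, 52.2425) (35, 52.681) (35, 77.386)]  |A|=328.8392
9. ⊥bis P0·P8 via (15.72,41.405): [(10.6752, 71.0778) (32.3848, 52.3503) (33.2858, 52.2425) (35, 52.681) (35, 77.386)]  |A|=328.8392
10. canonical 5-gon: [(10.6752, 71.0778) (32.3848, 52.3503) (33.2858, 52.2425) (35, 52.681) (35, 77.386)]
11. shoelace: 328.8392

Area of P0's cell: 328.8392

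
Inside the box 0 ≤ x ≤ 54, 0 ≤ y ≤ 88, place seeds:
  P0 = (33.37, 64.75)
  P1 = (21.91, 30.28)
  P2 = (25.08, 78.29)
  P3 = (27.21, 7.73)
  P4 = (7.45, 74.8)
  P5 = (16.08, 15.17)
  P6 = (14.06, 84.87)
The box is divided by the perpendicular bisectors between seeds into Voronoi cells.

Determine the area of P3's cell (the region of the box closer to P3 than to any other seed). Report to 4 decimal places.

Area of P3's cell: 740.8657

1. box [0,54]×[0,88]: [(0, 0) (54, 0) (54, 88) (0, 88)]
2. ⊥bis P3·P0 via (30.29,36.24): [(0, 39.5123) (0, 0) (54, 0) (54, 33.6786)]  |A|=1976.153
3. ⊥bis P3·P1 via (24.56,19.005): [(0, 13.2326) (0, 0) (54, 0) (54, 25.9244)]  |A|=1057.238
4. ⊥bis P3·P2 via (26.145,43.01): [(0, 13.2326) (0, 0) (54, 0) (54, 25.9244)]  |A|=1057.238
5. ⊥bis P3·P4 via (17.33,41.265): [(0, 13.2326) (0, 0) (54, 0) (54, 25.9244)]  |A|=1057.238
6. ⊥bis P3·P5 via (21.645,11.45): [(27.0932, 19.6004) (13.9911, 0) (54, 0) (54, 25.9244)]  |A|=740.8657
7. ⊥bis P3·P6 via (20.635,46.3): [(27.0932, 19.6004) (13.9911, 0) (54, 0) (54, 25.9244)]  |A|=740.8657
8. canonical 4-gon: [(27.0932, 19.6004) (13.9911, 0) (54, 0) (54, 25.9244)]
9. shoelace: 740.8657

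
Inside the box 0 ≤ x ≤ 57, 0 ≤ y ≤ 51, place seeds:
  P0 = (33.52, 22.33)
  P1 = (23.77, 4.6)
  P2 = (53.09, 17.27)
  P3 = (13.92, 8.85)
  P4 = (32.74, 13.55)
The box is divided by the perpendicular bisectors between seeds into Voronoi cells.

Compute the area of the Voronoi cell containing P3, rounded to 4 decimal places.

1. box [0,57]×[0,51]: [(0, 0) (57, 0) (57, 51) (0, 51)]
2. ⊥bis P3·P0 via (23.72,15.59): [(0, 50.079) (0, 0) (34.4421, 0)]  |A|=862.4134
3. ⊥bis P3·P1 via (18.845,6.725): [(23.0748, 16.5281) (0, 50.079) (0, 0) (15.9434, 0)]  |A|=709.5383
4. ⊥bis P3·P2 via (33.505,13.06): [(23.0748, 16.5281) (0, 50.079) (0, 0) (15.9434, 0)]  |A|=709.5383
5. ⊥bis P3·P4 via (23.33,11.2): [(22.3936, 14.9495) (21.3862, 18.9833) (0, 50.079) (0, 0) (15.9434, 0)]  |A|=707.3693
6. canonical 5-gon: [(22.3936, 14.9495) (21.3862, 18.9833) (0, 50.079) (0, 0) (15.9434, 0)]
7. shoelace: 707.3693

Area of P3's cell: 707.3693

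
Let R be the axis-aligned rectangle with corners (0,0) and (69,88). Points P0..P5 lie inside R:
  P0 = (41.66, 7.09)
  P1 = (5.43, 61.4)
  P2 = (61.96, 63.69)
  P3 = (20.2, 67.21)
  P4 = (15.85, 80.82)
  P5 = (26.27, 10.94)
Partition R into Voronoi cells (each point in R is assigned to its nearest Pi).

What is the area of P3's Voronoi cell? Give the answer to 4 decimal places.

1. box [0,69]×[0,88]: [(0, 0) (69, 0) (69, 88) (0, 88)]
2. ⊥bis P3·P0 via (30.93,37.15): [(0, 26.1095) (69, 50.7392) (69, 88) (0, 88)]  |A|=3420.7218
3. ⊥bis P3·P1 via (12.815,64.305): [(24.412, 34.8234) (69, 50.7392) (69, 88) (3.4942, 88)]  |A|=2572.3795
4. ⊥bis P3·P2 via (41.08,65.45): [(24.412, 34.8234) (38.9354, 40.0076) (42.9808, 88) (3.4942, 88)]  |A|=1387.9011
5. ⊥bis P3·P4 via (18.025,74.015): [(10.0039, 71.4513) (24.412, 34.8234) (38.9354, 40.0076) (42.4603, 81.8249)]  |A|=963.6656
6. ⊥bis P3·P5 via (23.235,39.075): [(10.0039, 71.4513) (22.7598, 39.0237) (39.0002, 40.7756) (42.4603, 81.8249)]  |A|=922.701
7. canonical 4-gon: [(10.0039, 71.4513) (22.7598, 39.0237) (39.0002, 40.7756) (42.4603, 81.8249)]
8. shoelace: 922.701

Area of P3's cell: 922.7010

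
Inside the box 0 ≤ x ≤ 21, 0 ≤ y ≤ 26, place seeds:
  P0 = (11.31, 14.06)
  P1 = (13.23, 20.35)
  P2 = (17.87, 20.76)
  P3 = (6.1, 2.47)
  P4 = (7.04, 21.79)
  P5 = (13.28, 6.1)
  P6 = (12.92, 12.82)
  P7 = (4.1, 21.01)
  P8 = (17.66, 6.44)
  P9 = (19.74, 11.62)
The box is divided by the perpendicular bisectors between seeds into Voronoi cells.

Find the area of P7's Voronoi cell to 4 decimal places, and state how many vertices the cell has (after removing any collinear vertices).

Area of P7's cell: 75.1569 (5 vertices)

1. box [0,21]×[0,26]: [(0, 0) (21, 0) (21, 26) (0, 26)]
2. ⊥bis P7·P0 via (7.705,17.535): [(0, 9.5418) (15.8647, 26) (0, 26)]  |A|=130.5529
3. ⊥bis P7·P1 via (8.665,20.68): [(0, 9.5418) (8.497, 18.3567) (9.0496, 26) (0, 26)]  |A|=104.5077
4. ⊥bis P7·P2 via (10.985,20.885): [(0, 9.5418) (8.497, 18.3567) (9.0496, 26) (0, 26)]  |A|=104.5077
5. ⊥bis P7·P3 via (5.1,11.74): [(0, 11.1898) (1.773, 11.3811) (8.497, 18.3567) (9.0496, 26) (0, 26)]  |A|=103.0466
6. ⊥bis P7·P4 via (5.57,21.4): [(0, 11.1898) (1.773, 11.3811) (6.8349, 16.6323) (4.3496, 26) (0, 26)]  |A|=75.1569
7. ⊥bis P7·P5 via (8.69,13.555): [(0, 11.1898) (1.773, 11.3811) (6.8349, 16.6323) (4.3496, 26) (0, 26)]  |A|=75.1569
8. ⊥bis P7·P6 via (8.51,16.915): [(0, 11.1898) (1.773, 11.3811) (6.8349, 16.6323) (4.3496, 26) (0, 26)]  |A|=75.1569
9. ⊥bis P7·P8 via (10.88,13.725): [(0, 11.1898) (1.773, 11.3811) (6.8349, 16.6323) (4.3496, 26) (0, 26)]  |A|=75.1569
10. ⊥bis P7·P9 via (11.92,16.315): [(0, 11.1898) (1.773, 11.3811) (6.8349, 16.6323) (4.3496, 26) (0, 26)]  |A|=75.1569
11. canonical 5-gon: [(0, 11.1898) (1.773, 11.3811) (6.8349, 16.6323) (4.3496, 26) (0, 26)]
12. shoelace: 75.1569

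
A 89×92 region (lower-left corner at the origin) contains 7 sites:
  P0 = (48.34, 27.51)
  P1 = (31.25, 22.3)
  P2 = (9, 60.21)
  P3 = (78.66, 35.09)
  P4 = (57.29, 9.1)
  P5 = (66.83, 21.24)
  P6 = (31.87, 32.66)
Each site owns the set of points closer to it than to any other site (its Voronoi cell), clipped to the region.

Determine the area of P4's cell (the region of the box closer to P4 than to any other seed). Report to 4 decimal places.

1. box [0,89]×[0,92]: [(0, 0) (89, 0) (89, 92) (0, 92)]
2. ⊥bis P4·P0 via (52.815,18.305): [(15.1619, 0) (89, 0) (89, 35.8963)]  |A|=1325.2567
3. ⊥bis P4·P1 via (44.27,15.7): [(43.2279, 13.6442) (36.3115, 0) (89, 0) (89, 35.8963)]  |A|=1180.9718
4. ⊥bis P4·P2 via (33.145,34.655): [(43.2279, 13.6442) (36.3115, 0) (89, 0) (89, 35.8963)]  |A|=1180.9718
5. ⊥bis P4·P3 via (67.975,22.095): [(65.2388, 24.3448) (43.2279, 13.6442) (36.3115, 0) (89, 0) (89, 4.8074)]  |A|=811.6173
6. ⊥bis P4·P5 via (62.06,15.17): [(56.0619, 19.8835) (43.2279, 13.6442) (36.3115, 0) (81.3644, 0)]  |A|=513.8829
7. ⊥bis P4·P6 via (44.58,20.88): [(56.0619, 19.8835) (43.2279, 13.6442) (36.3115, 0) (81.3644, 0)]  |A|=513.8829
8. canonical 4-gon: [(56.0619, 19.8835) (43.2279, 13.6442) (36.3115, 0) (81.3644, 0)]
9. shoelace: 513.8829

Area of P4's cell: 513.8829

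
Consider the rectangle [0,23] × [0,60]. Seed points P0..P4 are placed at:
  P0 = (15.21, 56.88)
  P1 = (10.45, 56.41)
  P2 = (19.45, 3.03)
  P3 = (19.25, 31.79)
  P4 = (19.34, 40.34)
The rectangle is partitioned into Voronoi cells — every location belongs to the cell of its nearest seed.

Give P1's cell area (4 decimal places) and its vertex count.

Area of P1's cell: 212.9281 (4 vertices)

1. box [0,23]×[0,60]: [(0, 0) (23, 0) (23, 60) (0, 60)]
2. ⊥bis P1·P0 via (12.83,56.645): [(0, 0) (18.4231, 0) (12.4987, 60) (0, 60)]  |A|=927.6548
3. ⊥bis P1·P2 via (14.95,29.72): [(0, 27.1994) (15.4797, 29.8093) (12.4987, 60) (0, 60)]  |A|=442.5451
4. ⊥bis P1·P3 via (14.85,44.1): [(0, 38.7921) (14.0953, 43.8303) (12.4987, 60) (0, 60)]  |A|=250.5166
5. ⊥bis P1·P4 via (14.895,48.375): [(0, 40.135) (13.7112, 47.7201) (12.4987, 60) (0, 60)]  |A|=212.9281
6. canonical 4-gon: [(0, 40.135) (13.7112, 47.7201) (12.4987, 60) (0, 60)]
7. shoelace: 212.9281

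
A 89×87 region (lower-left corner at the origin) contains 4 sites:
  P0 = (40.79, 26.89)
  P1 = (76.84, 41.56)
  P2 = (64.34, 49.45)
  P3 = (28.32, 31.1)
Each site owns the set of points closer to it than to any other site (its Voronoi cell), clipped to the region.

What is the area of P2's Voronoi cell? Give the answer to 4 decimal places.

Area of P2's cell: 2244.8039

1. box [0,89]×[0,87]: [(0, 0) (89, 0) (89, 87) (0, 87)]
2. ⊥bis P2·P0 via (52.565,38.17): [(89, 0.1361) (89, 87) (5.7877, 87)]  |A|=3614.0703
3. ⊥bis P2·P1 via (70.59,45.505): [(60.6397, 29.7409) (89, 74.6717) (89, 87) (5.7877, 87)]  |A|=2557.146
4. ⊥bis P2·P3 via (46.33,40.275): [(41.5386, 49.6803) (60.6397, 29.7409) (89, 74.6717) (89, 87) (22.5265, 87)]  |A|=2244.8039
5. canonical 5-gon: [(41.5386, 49.6803) (60.6397, 29.7409) (89, 74.6717) (89, 87) (22.5265, 87)]
6. shoelace: 2244.8039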